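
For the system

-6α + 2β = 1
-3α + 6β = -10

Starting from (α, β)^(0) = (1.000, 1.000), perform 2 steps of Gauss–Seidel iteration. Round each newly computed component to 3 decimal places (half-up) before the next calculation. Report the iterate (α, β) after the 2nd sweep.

(-0.694, -2.014)

Iteration 1:
  α = (1 - (2)·1.000) / (-6) = 0.167
  β = (-10 - (-3)·0.167) / (6) = -1.583
Iteration 2:
  α = (1 - (2)·-1.583) / (-6) = -0.694
  β = (-10 - (-3)·-0.694) / (6) = -2.014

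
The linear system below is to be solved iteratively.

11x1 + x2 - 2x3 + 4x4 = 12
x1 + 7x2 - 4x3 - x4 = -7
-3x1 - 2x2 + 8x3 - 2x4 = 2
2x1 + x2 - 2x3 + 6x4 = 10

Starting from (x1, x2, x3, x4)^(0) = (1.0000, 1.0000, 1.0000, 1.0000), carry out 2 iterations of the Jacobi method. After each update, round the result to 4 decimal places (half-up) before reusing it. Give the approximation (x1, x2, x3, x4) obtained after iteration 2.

(0.7890, -0.2597, 0.8247, 1.8404)

Iteration 1:
  x1 = (12 - (1)·1.0000 - (-2)·1.0000 - (4)·1.0000) / (11) = 0.8182
  x2 = (-7 - (1)·1.0000 - (-4)·1.0000 - (-1)·1.0000) / (7) = -0.4286
  x3 = (2 - (-3)·1.0000 - (-2)·1.0000 - (-2)·1.0000) / (8) = 1.1250
  x4 = (10 - (2)·1.0000 - (1)·1.0000 - (-2)·1.0000) / (6) = 1.5000
Iteration 2:
  x1 = (12 - (1)·-0.4286 - (-2)·1.1250 - (4)·1.5000) / (11) = 0.7890
  x2 = (-7 - (1)·0.8182 - (-4)·1.1250 - (-1)·1.5000) / (7) = -0.2597
  x3 = (2 - (-3)·0.8182 - (-2)·-0.4286 - (-2)·1.5000) / (8) = 0.8247
  x4 = (10 - (2)·0.8182 - (1)·-0.4286 - (-2)·1.1250) / (6) = 1.8404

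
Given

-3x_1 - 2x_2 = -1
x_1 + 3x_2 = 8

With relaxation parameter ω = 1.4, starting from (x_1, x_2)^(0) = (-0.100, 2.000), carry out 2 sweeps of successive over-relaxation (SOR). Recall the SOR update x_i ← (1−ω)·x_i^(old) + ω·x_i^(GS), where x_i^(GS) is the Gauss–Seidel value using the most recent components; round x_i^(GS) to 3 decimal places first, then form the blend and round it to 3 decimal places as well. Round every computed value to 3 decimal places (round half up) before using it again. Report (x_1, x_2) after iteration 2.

Iteration 1:
  x_1: GS value = (-1 - (-2)·2.000) / (-3) = -1.000;  x_1 ← (1−ω)·-0.100 + ω·-1.000 = -1.360
  x_2: GS value = (8 - (1)·-1.360) / (3) = 3.120;  x_2 ← (1−ω)·2.000 + ω·3.120 = 3.568
Iteration 2:
  x_1: GS value = (-1 - (-2)·3.568) / (-3) = -2.045;  x_1 ← (1−ω)·-1.360 + ω·-2.045 = -2.319
  x_2: GS value = (8 - (1)·-2.319) / (3) = 3.440;  x_2 ← (1−ω)·3.568 + ω·3.440 = 3.389

(-2.319, 3.389)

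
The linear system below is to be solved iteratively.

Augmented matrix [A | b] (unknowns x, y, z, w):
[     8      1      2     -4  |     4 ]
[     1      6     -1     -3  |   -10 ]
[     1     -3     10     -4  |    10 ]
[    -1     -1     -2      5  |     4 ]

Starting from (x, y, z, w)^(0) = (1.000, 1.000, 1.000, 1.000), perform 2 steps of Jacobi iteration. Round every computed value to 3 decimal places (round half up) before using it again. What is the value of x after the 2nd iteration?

1.046

Iteration 1:
  x = (4 - (1)·1.000 - (2)·1.000 - (-4)·1.000) / (8) = 0.625
  y = (-10 - (1)·1.000 - (-1)·1.000 - (-3)·1.000) / (6) = -1.167
  z = (10 - (1)·1.000 - (-3)·1.000 - (-4)·1.000) / (10) = 1.600
  w = (4 - (-1)·1.000 - (-1)·1.000 - (-2)·1.000) / (5) = 1.600
Iteration 2:
  x = (4 - (1)·-1.167 - (2)·1.600 - (-4)·1.600) / (8) = 1.046
  y = (-10 - (1)·0.625 - (-1)·1.600 - (-3)·1.600) / (6) = -0.704
  z = (10 - (1)·0.625 - (-3)·-1.167 - (-4)·1.600) / (10) = 1.227
  w = (4 - (-1)·0.625 - (-1)·-1.167 - (-2)·1.600) / (5) = 1.332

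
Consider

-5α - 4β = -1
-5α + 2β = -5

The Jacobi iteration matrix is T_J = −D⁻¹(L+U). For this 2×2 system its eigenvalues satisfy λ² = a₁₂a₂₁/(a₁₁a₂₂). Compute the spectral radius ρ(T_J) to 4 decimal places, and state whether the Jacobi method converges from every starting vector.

a₁₂a₂₁/(a₁₁a₂₂) = (-4)·(-5) / ((-5)·(2)) = -2.000000
ρ = √|-2.000000| = √2.000000 = 1.4142
ρ > 1, so Jacobi diverges

1.4142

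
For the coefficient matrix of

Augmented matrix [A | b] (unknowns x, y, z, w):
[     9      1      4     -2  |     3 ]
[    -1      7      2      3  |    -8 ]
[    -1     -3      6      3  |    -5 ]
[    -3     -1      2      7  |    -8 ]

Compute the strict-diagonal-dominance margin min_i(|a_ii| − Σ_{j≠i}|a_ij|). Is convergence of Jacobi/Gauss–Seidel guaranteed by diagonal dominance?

row 1: |9| − (1+4+2) = 2
row 2: |7| − (1+2+3) = 1
row 3: |6| − (1+3+3) = -1
row 4: |7| − (3+1+2) = 1
minimum over rows = -1 → not strictly diagonally dominant

-1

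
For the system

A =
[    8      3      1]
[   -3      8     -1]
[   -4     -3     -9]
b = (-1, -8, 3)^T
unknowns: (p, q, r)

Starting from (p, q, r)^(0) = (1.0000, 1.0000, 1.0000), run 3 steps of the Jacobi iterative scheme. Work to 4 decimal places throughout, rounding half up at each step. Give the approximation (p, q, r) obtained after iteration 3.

(0.3761, -0.9106, 0.0349)

Iteration 1:
  p = (-1 - (3)·1.0000 - (1)·1.0000) / (8) = -0.6250
  q = (-8 - (-3)·1.0000 - (-1)·1.0000) / (8) = -0.5000
  r = (3 - (-4)·1.0000 - (-3)·1.0000) / (-9) = -1.1111
Iteration 2:
  p = (-1 - (3)·-0.5000 - (1)·-1.1111) / (8) = 0.2014
  q = (-8 - (-3)·-0.6250 - (-1)·-1.1111) / (8) = -1.3733
  r = (3 - (-4)·-0.6250 - (-3)·-0.5000) / (-9) = 0.1111
Iteration 3:
  p = (-1 - (3)·-1.3733 - (1)·0.1111) / (8) = 0.3761
  q = (-8 - (-3)·0.2014 - (-1)·0.1111) / (8) = -0.9106
  r = (3 - (-4)·0.2014 - (-3)·-1.3733) / (-9) = 0.0349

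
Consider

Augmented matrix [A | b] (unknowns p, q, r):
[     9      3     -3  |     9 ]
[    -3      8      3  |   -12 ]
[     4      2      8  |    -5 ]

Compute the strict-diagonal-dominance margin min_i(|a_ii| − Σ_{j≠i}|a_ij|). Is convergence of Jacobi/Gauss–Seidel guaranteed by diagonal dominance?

row 1: |9| − (3+3) = 3
row 2: |8| − (3+3) = 2
row 3: |8| − (4+2) = 2
minimum over rows = 2 → strictly diagonally dominant (convergence guaranteed)

2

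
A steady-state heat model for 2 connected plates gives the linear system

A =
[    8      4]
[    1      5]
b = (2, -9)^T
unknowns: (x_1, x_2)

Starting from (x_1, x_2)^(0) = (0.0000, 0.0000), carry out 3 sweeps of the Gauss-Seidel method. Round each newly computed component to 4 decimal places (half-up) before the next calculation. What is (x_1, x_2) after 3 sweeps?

(1.2675, -2.0535)

Iteration 1:
  x_1 = (2 - (4)·0.0000) / (8) = 0.2500
  x_2 = (-9 - (1)·0.2500) / (5) = -1.8500
Iteration 2:
  x_1 = (2 - (4)·-1.8500) / (8) = 1.1750
  x_2 = (-9 - (1)·1.1750) / (5) = -2.0350
Iteration 3:
  x_1 = (2 - (4)·-2.0350) / (8) = 1.2675
  x_2 = (-9 - (1)·1.2675) / (5) = -2.0535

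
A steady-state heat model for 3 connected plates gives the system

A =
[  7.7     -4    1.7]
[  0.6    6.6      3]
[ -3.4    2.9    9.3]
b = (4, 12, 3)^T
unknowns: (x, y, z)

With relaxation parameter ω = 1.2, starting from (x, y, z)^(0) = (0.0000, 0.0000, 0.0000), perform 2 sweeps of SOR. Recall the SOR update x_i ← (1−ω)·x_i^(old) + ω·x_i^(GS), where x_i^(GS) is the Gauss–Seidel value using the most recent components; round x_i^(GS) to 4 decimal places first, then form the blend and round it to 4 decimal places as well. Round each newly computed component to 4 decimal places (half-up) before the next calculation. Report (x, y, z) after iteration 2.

Iteration 1:
  x: GS value = (4 - (-4)·0.0000 - (1.7)·0.0000) / (7.7) = 0.5195;  x ← (1−ω)·0.0000 + ω·0.5195 = 0.6234
  y: GS value = (12 - (0.6)·0.6234 - (3)·0.0000) / (6.6) = 1.7615;  y ← (1−ω)·0.0000 + ω·1.7615 = 2.1138
  z: GS value = (3 - (-3.4)·0.6234 - (2.9)·2.1138) / (9.3) = -0.1087;  z ← (1−ω)·0.0000 + ω·-0.1087 = -0.1304
Iteration 2:
  x: GS value = (4 - (-4)·2.1138 - (1.7)·-0.1304) / (7.7) = 1.6463;  x ← (1−ω)·0.6234 + ω·1.6463 = 1.8509
  y: GS value = (12 - (0.6)·1.8509 - (3)·-0.1304) / (6.6) = 1.7092;  y ← (1−ω)·2.1138 + ω·1.7092 = 1.6283
  z: GS value = (3 - (-3.4)·1.8509 - (2.9)·1.6283) / (9.3) = 0.4915;  z ← (1−ω)·-0.1304 + ω·0.4915 = 0.6159

(1.8509, 1.6283, 0.6159)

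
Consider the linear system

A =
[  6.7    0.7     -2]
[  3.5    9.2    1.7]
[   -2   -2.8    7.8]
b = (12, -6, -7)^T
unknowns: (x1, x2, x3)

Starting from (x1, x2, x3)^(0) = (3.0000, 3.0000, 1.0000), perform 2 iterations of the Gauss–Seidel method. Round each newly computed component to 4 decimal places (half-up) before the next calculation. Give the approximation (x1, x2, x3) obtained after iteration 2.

(1.6550, -1.0998, -0.8679)

Iteration 1:
  x1 = (12 - (0.7)·3.0000 - (-2)·1.0000) / (6.7) = 1.7761
  x2 = (-6 - (3.5)·1.7761 - (1.7)·1.0000) / (9.2) = -1.5126
  x3 = (-7 - (-2)·1.7761 - (-2.8)·-1.5126) / (7.8) = -0.9850
Iteration 2:
  x1 = (12 - (0.7)·-1.5126 - (-2)·-0.9850) / (6.7) = 1.6550
  x2 = (-6 - (3.5)·1.6550 - (1.7)·-0.9850) / (9.2) = -1.0998
  x3 = (-7 - (-2)·1.6550 - (-2.8)·-1.0998) / (7.8) = -0.8679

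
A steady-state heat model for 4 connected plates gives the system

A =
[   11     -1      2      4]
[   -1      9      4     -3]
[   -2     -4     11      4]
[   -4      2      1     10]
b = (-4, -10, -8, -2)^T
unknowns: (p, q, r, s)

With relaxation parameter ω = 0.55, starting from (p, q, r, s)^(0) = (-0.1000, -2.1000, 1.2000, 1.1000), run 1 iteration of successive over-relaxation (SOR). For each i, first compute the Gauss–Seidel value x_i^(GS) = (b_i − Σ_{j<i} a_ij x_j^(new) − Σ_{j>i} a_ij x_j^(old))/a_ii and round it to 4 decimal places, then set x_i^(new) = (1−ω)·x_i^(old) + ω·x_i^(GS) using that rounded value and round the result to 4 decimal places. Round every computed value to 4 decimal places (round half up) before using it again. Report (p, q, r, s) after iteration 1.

Iteration 1:
  p: GS value = (-4 - (-1)·-2.1000 - (2)·1.2000 - (4)·1.1000) / (11) = -1.1727;  p ← (1−ω)·-0.1000 + ω·-1.1727 = -0.6900
  q: GS value = (-10 - (-1)·-0.6900 - (4)·1.2000 - (-3)·1.1000) / (9) = -1.3544;  q ← (1−ω)·-2.1000 + ω·-1.3544 = -1.6899
  r: GS value = (-8 - (-2)·-0.6900 - (-4)·-1.6899 - (4)·1.1000) / (11) = -1.8672;  r ← (1−ω)·1.2000 + ω·-1.8672 = -0.4870
  s: GS value = (-2 - (-4)·-0.6900 - (2)·-1.6899 - (1)·-0.4870) / (10) = -0.0893;  s ← (1−ω)·1.1000 + ω·-0.0893 = 0.4459

(-0.6900, -1.6899, -0.4870, 0.4459)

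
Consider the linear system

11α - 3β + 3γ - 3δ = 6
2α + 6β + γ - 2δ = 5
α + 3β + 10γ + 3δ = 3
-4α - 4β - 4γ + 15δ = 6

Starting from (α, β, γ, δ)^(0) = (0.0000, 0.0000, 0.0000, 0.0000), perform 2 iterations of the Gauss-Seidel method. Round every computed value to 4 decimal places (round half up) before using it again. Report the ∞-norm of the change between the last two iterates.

Iteration 1:
  α = (6 - (-3)·0.0000 - (3)·0.0000 - (-3)·0.0000) / (11) = 0.5455
  β = (5 - (2)·0.5455 - (1)·0.0000 - (-2)·0.0000) / (6) = 0.6515
  γ = (3 - (1)·0.5455 - (3)·0.6515 - (3)·0.0000) / (10) = 0.0500
  δ = (6 - (-4)·0.5455 - (-4)·0.6515 - (-4)·0.0500) / (15) = 0.7325
Iteration 2:
  α = (6 - (-3)·0.6515 - (3)·0.0500 - (-3)·0.7325) / (11) = 0.9093
  β = (5 - (2)·0.9093 - (1)·0.0500 - (-2)·0.7325) / (6) = 0.7661
  γ = (3 - (1)·0.9093 - (3)·0.7661 - (3)·0.7325) / (10) = -0.2405
  δ = (6 - (-4)·0.9093 - (-4)·0.7661 - (-4)·-0.2405) / (15) = 0.7826
Change: (0.3638, 0.1146, -0.2905, 0.0501) → max |·| = 0.3638

0.3638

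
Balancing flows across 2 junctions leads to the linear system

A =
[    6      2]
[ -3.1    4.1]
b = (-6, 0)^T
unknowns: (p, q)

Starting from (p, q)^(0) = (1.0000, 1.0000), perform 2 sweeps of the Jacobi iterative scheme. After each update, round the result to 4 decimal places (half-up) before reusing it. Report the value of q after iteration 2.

Iteration 1:
  p = (-6 - (2)·1.0000) / (6) = -1.3333
  q = (0 - (-3.1)·1.0000) / (4.1) = 0.7561
Iteration 2:
  p = (-6 - (2)·0.7561) / (6) = -1.2520
  q = (0 - (-3.1)·-1.3333) / (4.1) = -1.0081

-1.0081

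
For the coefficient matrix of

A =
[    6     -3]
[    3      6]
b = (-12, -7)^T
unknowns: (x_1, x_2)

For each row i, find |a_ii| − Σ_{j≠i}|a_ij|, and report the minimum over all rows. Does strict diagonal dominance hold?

3

row 1: |6| − (3) = 3
row 2: |6| − (3) = 3
minimum over rows = 3 → strictly diagonally dominant (convergence guaranteed)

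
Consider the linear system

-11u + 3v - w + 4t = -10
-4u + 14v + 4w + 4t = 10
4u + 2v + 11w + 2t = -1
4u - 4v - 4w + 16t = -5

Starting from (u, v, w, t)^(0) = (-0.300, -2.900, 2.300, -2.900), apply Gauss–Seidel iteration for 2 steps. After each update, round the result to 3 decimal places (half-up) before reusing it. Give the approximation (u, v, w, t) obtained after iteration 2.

(1.103, 0.729, -0.679, -0.576)

Iteration 1:
  u = (-10 - (3)·-2.900 - (-1)·2.300 - (4)·-2.900) / (-11) = -1.145
  v = (10 - (-4)·-1.145 - (4)·2.300 - (4)·-2.900) / (14) = 0.559
  w = (-1 - (4)·-1.145 - (2)·0.559 - (2)·-2.900) / (11) = 0.751
  t = (-5 - (4)·-1.145 - (-4)·0.559 - (-4)·0.751) / (16) = 0.301
Iteration 2:
  u = (-10 - (3)·0.559 - (-1)·0.751 - (4)·0.301) / (-11) = 1.103
  v = (10 - (-4)·1.103 - (4)·0.751 - (4)·0.301) / (14) = 0.729
  w = (-1 - (4)·1.103 - (2)·0.729 - (2)·0.301) / (11) = -0.679
  t = (-5 - (4)·1.103 - (-4)·0.729 - (-4)·-0.679) / (16) = -0.576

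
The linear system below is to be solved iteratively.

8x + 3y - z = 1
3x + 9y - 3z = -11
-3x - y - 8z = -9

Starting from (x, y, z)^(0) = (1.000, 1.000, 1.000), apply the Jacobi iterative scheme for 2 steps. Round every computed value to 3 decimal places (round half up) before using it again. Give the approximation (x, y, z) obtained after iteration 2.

Iteration 1:
  x = (1 - (3)·1.000 - (-1)·1.000) / (8) = -0.125
  y = (-11 - (3)·1.000 - (-3)·1.000) / (9) = -1.222
  z = (-9 - (-3)·1.000 - (-1)·1.000) / (-8) = 0.625
Iteration 2:
  x = (1 - (3)·-1.222 - (-1)·0.625) / (8) = 0.661
  y = (-11 - (3)·-0.125 - (-3)·0.625) / (9) = -0.972
  z = (-9 - (-3)·-0.125 - (-1)·-1.222) / (-8) = 1.325

(0.661, -0.972, 1.325)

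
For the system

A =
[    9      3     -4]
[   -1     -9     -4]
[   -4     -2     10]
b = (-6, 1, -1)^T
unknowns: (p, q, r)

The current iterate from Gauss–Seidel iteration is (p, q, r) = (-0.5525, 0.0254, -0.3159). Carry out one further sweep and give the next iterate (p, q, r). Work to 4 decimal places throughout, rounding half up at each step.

(-0.8155, 0.1199, -0.4022)

One sweep:
  p = (-6 - (3)·0.0254 - (-4)·-0.3159) / (9) = -0.8155
  q = (1 - (-1)·-0.8155 - (-4)·-0.3159) / (-9) = 0.1199
  r = (-1 - (-4)·-0.8155 - (-2)·0.1199) / (10) = -0.4022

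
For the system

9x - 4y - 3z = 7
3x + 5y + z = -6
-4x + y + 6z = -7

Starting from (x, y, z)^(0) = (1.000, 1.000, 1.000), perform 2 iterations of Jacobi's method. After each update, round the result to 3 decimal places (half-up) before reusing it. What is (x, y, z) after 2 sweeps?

(-0.333, -2.000, 0.204)

Iteration 1:
  x = (7 - (-4)·1.000 - (-3)·1.000) / (9) = 1.556
  y = (-6 - (3)·1.000 - (1)·1.000) / (5) = -2.000
  z = (-7 - (-4)·1.000 - (1)·1.000) / (6) = -0.667
Iteration 2:
  x = (7 - (-4)·-2.000 - (-3)·-0.667) / (9) = -0.333
  y = (-6 - (3)·1.556 - (1)·-0.667) / (5) = -2.000
  z = (-7 - (-4)·1.556 - (1)·-2.000) / (6) = 0.204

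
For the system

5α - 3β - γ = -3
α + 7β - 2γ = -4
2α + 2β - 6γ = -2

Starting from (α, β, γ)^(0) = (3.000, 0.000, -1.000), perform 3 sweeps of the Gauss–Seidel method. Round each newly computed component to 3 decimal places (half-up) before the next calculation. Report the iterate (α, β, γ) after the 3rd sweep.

Iteration 1:
  α = (-3 - (-3)·0.000 - (-1)·-1.000) / (5) = -0.800
  β = (-4 - (1)·-0.800 - (-2)·-1.000) / (7) = -0.743
  γ = (-2 - (2)·-0.800 - (2)·-0.743) / (-6) = -0.181
Iteration 2:
  α = (-3 - (-3)·-0.743 - (-1)·-0.181) / (5) = -1.082
  β = (-4 - (1)·-1.082 - (-2)·-0.181) / (7) = -0.469
  γ = (-2 - (2)·-1.082 - (2)·-0.469) / (-6) = -0.184
Iteration 3:
  α = (-3 - (-3)·-0.469 - (-1)·-0.184) / (5) = -0.918
  β = (-4 - (1)·-0.918 - (-2)·-0.184) / (7) = -0.493
  γ = (-2 - (2)·-0.918 - (2)·-0.493) / (-6) = -0.137

(-0.918, -0.493, -0.137)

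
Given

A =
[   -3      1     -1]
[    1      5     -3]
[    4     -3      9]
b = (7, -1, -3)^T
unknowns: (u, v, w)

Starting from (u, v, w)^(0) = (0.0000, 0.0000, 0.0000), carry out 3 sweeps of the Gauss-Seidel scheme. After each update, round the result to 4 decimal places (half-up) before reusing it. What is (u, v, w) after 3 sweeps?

Iteration 1:
  u = (7 - (1)·0.0000 - (-1)·0.0000) / (-3) = -2.3333
  v = (-1 - (1)·-2.3333 - (-3)·0.0000) / (5) = 0.2667
  w = (-3 - (4)·-2.3333 - (-3)·0.2667) / (9) = 0.7926
Iteration 2:
  u = (7 - (1)·0.2667 - (-1)·0.7926) / (-3) = -2.5086
  v = (-1 - (1)·-2.5086 - (-3)·0.7926) / (5) = 0.7773
  w = (-3 - (4)·-2.5086 - (-3)·0.7773) / (9) = 1.0407
Iteration 3:
  u = (7 - (1)·0.7773 - (-1)·1.0407) / (-3) = -2.4211
  v = (-1 - (1)·-2.4211 - (-3)·1.0407) / (5) = 0.9086
  w = (-3 - (4)·-2.4211 - (-3)·0.9086) / (9) = 1.0456

(-2.4211, 0.9086, 1.0456)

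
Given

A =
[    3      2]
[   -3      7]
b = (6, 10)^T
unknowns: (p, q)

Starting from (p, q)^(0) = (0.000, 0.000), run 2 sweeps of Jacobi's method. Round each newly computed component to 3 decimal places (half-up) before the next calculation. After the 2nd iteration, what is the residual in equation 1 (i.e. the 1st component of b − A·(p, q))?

-1.713

Iteration 1:
  p = (6 - (2)·0.000) / (3) = 2.000
  q = (10 - (-3)·0.000) / (7) = 1.429
Iteration 2:
  p = (6 - (2)·1.429) / (3) = 1.047
  q = (10 - (-3)·2.000) / (7) = 2.286
Residual b − A·x = (-1.713, -2.861)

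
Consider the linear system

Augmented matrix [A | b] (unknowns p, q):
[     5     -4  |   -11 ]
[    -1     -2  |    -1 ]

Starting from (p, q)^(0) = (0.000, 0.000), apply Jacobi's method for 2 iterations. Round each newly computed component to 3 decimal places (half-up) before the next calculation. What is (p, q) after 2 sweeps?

Iteration 1:
  p = (-11 - (-4)·0.000) / (5) = -2.200
  q = (-1 - (-1)·0.000) / (-2) = 0.500
Iteration 2:
  p = (-11 - (-4)·0.500) / (5) = -1.800
  q = (-1 - (-1)·-2.200) / (-2) = 1.600

(-1.800, 1.600)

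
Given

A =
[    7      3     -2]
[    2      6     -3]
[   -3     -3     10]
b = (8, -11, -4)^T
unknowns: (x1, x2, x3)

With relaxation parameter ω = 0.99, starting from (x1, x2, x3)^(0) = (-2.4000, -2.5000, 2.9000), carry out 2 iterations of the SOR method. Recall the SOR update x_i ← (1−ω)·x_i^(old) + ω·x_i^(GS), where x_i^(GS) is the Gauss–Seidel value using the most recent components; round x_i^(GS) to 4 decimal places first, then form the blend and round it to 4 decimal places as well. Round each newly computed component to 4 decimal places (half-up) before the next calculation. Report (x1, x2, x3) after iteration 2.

(1.7818, -2.3637, -0.5678)

Iteration 1:
  x1: GS value = (8 - (3)·-2.5000 - (-2)·2.9000) / (7) = 3.0429;  x1 ← (1−ω)·-2.4000 + ω·3.0429 = 2.9885
  x2: GS value = (-11 - (2)·2.9885 - (-3)·2.9000) / (6) = -1.3795;  x2 ← (1−ω)·-2.5000 + ω·-1.3795 = -1.3907
  x3: GS value = (-4 - (-3)·2.9885 - (-3)·-1.3907) / (10) = 0.0793;  x3 ← (1−ω)·2.9000 + ω·0.0793 = 0.1075
Iteration 2:
  x1: GS value = (8 - (3)·-1.3907 - (-2)·0.1075) / (7) = 1.7696;  x1 ← (1−ω)·2.9885 + ω·1.7696 = 1.7818
  x2: GS value = (-11 - (2)·1.7818 - (-3)·0.1075) / (6) = -2.3735;  x2 ← (1−ω)·-1.3907 + ω·-2.3735 = -2.3637
  x3: GS value = (-4 - (-3)·1.7818 - (-3)·-2.3637) / (10) = -0.5746;  x3 ← (1−ω)·0.1075 + ω·-0.5746 = -0.5678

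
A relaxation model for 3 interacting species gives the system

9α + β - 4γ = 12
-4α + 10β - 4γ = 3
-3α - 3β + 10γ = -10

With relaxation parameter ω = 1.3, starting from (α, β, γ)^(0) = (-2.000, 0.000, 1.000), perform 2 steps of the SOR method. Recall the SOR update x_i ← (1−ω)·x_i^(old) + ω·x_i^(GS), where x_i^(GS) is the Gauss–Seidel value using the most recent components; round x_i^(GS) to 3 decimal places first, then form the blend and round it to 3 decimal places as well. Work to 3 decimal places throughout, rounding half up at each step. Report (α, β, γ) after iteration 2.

Iteration 1:
  α: GS value = (12 - (1)·0.000 - (-4)·1.000) / (9) = 1.778;  α ← (1−ω)·-2.000 + ω·1.778 = 2.911
  β: GS value = (3 - (-4)·2.911 - (-4)·1.000) / (10) = 1.864;  β ← (1−ω)·0.000 + ω·1.864 = 2.423
  γ: GS value = (-10 - (-3)·2.911 - (-3)·2.423) / (10) = 0.600;  γ ← (1−ω)·1.000 + ω·0.600 = 0.480
Iteration 2:
  α: GS value = (12 - (1)·2.423 - (-4)·0.480) / (9) = 1.277;  α ← (1−ω)·2.911 + ω·1.277 = 0.787
  β: GS value = (3 - (-4)·0.787 - (-4)·0.480) / (10) = 0.807;  β ← (1−ω)·2.423 + ω·0.807 = 0.322
  γ: GS value = (-10 - (-3)·0.787 - (-3)·0.322) / (10) = -0.667;  γ ← (1−ω)·0.480 + ω·-0.667 = -1.011

(0.787, 0.322, -1.011)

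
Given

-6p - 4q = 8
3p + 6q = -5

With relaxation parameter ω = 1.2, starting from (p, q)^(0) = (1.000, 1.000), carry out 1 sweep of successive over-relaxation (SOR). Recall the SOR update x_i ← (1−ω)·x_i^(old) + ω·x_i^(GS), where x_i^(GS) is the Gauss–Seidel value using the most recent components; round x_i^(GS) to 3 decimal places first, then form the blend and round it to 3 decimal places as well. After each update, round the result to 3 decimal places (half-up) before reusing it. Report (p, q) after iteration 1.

(-2.600, 0.360)

Iteration 1:
  p: GS value = (8 - (-4)·1.000) / (-6) = -2.000;  p ← (1−ω)·1.000 + ω·-2.000 = -2.600
  q: GS value = (-5 - (3)·-2.600) / (6) = 0.467;  q ← (1−ω)·1.000 + ω·0.467 = 0.360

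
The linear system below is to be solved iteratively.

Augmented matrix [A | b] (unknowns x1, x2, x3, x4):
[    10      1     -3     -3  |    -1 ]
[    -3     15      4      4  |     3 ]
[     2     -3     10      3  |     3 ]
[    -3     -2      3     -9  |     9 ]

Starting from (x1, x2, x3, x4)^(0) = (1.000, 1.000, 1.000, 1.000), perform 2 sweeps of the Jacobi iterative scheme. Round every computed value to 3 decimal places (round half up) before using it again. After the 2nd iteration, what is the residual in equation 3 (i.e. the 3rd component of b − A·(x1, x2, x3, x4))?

Iteration 1:
  x1 = (-1 - (1)·1.000 - (-3)·1.000 - (-3)·1.000) / (10) = 0.400
  x2 = (3 - (-3)·1.000 - (4)·1.000 - (4)·1.000) / (15) = -0.133
  x3 = (3 - (2)·1.000 - (-3)·1.000 - (3)·1.000) / (10) = 0.100
  x4 = (9 - (-3)·1.000 - (-2)·1.000 - (3)·1.000) / (-9) = -1.222
Iteration 2:
  x1 = (-1 - (1)·-0.133 - (-3)·0.100 - (-3)·-1.222) / (10) = -0.423
  x2 = (3 - (-3)·0.400 - (4)·0.100 - (4)·-1.222) / (15) = 0.579
  x3 = (3 - (2)·0.400 - (-3)·-0.133 - (3)·-1.222) / (10) = 0.547
  x4 = (9 - (-3)·0.400 - (-2)·-0.133 - (3)·0.100) / (-9) = -1.070
Residual b − A·x = (1.082, -4.862, 3.323, -2.382)

3.323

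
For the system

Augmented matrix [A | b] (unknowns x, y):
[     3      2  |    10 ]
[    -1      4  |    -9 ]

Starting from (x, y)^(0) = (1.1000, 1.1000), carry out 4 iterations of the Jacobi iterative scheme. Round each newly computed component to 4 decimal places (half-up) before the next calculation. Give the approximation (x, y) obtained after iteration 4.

Iteration 1:
  x = (10 - (2)·1.1000) / (3) = 2.6000
  y = (-9 - (-1)·1.1000) / (4) = -1.9750
Iteration 2:
  x = (10 - (2)·-1.9750) / (3) = 4.6500
  y = (-9 - (-1)·2.6000) / (4) = -1.6000
Iteration 3:
  x = (10 - (2)·-1.6000) / (3) = 4.4000
  y = (-9 - (-1)·4.6500) / (4) = -1.0875
Iteration 4:
  x = (10 - (2)·-1.0875) / (3) = 4.0583
  y = (-9 - (-1)·4.4000) / (4) = -1.1500

(4.0583, -1.1500)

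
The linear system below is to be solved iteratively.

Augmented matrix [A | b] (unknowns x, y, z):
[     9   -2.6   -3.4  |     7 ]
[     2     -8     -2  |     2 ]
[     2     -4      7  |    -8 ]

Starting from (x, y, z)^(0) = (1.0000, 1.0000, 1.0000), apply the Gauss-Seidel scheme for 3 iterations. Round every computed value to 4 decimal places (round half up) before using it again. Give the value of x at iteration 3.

Iteration 1:
  x = (7 - (-2.6)·1.0000 - (-3.4)·1.0000) / (9) = 1.4444
  y = (2 - (2)·1.4444 - (-2)·1.0000) / (-8) = -0.1389
  z = (-8 - (2)·1.4444 - (-4)·-0.1389) / (7) = -1.6349
Iteration 2:
  x = (7 - (-2.6)·-0.1389 - (-3.4)·-1.6349) / (9) = 0.1200
  y = (2 - (2)·0.1200 - (-2)·-1.6349) / (-8) = 0.1887
  z = (-8 - (2)·0.1200 - (-4)·0.1887) / (7) = -1.0693
Iteration 3:
  x = (7 - (-2.6)·0.1887 - (-3.4)·-1.0693) / (9) = 0.4283
  y = (2 - (2)·0.4283 - (-2)·-1.0693) / (-8) = 0.1244
  z = (-8 - (2)·0.4283 - (-4)·0.1244) / (7) = -1.1941

0.4283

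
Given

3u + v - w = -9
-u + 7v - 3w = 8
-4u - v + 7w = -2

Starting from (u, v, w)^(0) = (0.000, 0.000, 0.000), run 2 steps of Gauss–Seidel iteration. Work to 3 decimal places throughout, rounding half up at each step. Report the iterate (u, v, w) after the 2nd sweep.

Iteration 1:
  u = (-9 - (1)·0.000 - (-1)·0.000) / (3) = -3.000
  v = (8 - (-1)·-3.000 - (-3)·0.000) / (7) = 0.714
  w = (-2 - (-4)·-3.000 - (-1)·0.714) / (7) = -1.898
Iteration 2:
  u = (-9 - (1)·0.714 - (-1)·-1.898) / (3) = -3.871
  v = (8 - (-1)·-3.871 - (-3)·-1.898) / (7) = -0.224
  w = (-2 - (-4)·-3.871 - (-1)·-0.224) / (7) = -2.530

(-3.871, -0.224, -2.530)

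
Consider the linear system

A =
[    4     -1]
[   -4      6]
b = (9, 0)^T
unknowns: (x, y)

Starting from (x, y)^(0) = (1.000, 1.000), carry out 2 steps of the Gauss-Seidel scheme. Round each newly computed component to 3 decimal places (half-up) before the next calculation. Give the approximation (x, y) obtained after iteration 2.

Iteration 1:
  x = (9 - (-1)·1.000) / (4) = 2.500
  y = (0 - (-4)·2.500) / (6) = 1.667
Iteration 2:
  x = (9 - (-1)·1.667) / (4) = 2.667
  y = (0 - (-4)·2.667) / (6) = 1.778

(2.667, 1.778)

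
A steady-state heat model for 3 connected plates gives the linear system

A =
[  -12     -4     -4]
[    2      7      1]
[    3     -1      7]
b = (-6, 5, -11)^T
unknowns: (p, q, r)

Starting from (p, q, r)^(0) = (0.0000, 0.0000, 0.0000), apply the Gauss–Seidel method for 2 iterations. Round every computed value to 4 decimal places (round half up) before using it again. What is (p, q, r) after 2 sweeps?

(0.8776, 0.7070, -1.8465)

Iteration 1:
  p = (-6 - (-4)·0.0000 - (-4)·0.0000) / (-12) = 0.5000
  q = (5 - (2)·0.5000 - (1)·0.0000) / (7) = 0.5714
  r = (-11 - (3)·0.5000 - (-1)·0.5714) / (7) = -1.7041
Iteration 2:
  p = (-6 - (-4)·0.5714 - (-4)·-1.7041) / (-12) = 0.8776
  q = (5 - (2)·0.8776 - (1)·-1.7041) / (7) = 0.7070
  r = (-11 - (3)·0.8776 - (-1)·0.7070) / (7) = -1.8465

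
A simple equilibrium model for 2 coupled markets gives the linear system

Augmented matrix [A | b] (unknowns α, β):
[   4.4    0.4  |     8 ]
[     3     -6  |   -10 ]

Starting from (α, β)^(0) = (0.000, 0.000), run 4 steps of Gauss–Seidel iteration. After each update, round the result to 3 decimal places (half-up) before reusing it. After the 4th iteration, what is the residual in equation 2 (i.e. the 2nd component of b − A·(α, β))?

Iteration 1:
  α = (8 - (0.4)·0.000) / (4.4) = 1.818
  β = (-10 - (3)·1.818) / (-6) = 2.576
Iteration 2:
  α = (8 - (0.4)·2.576) / (4.4) = 1.584
  β = (-10 - (3)·1.584) / (-6) = 2.459
Iteration 3:
  α = (8 - (0.4)·2.459) / (4.4) = 1.595
  β = (-10 - (3)·1.595) / (-6) = 2.464
Iteration 4:
  α = (8 - (0.4)·2.464) / (4.4) = 1.594
  β = (-10 - (3)·1.594) / (-6) = 2.464
Residual b − A·x = (0.001, 0.002)

0.002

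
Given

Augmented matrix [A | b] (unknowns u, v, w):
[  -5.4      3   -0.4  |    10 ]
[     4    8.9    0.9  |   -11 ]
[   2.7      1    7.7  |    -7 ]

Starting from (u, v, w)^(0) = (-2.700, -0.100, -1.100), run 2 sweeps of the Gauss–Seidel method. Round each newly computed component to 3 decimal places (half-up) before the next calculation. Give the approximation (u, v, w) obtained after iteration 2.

(-2.004, -0.312, -0.166)

Iteration 1:
  u = (10 - (3)·-0.100 - (-0.4)·-1.100) / (-5.4) = -1.826
  v = (-11 - (4)·-1.826 - (0.9)·-1.100) / (8.9) = -0.304
  w = (-7 - (2.7)·-1.826 - (1)·-0.304) / (7.7) = -0.229
Iteration 2:
  u = (10 - (3)·-0.304 - (-0.4)·-0.229) / (-5.4) = -2.004
  v = (-11 - (4)·-2.004 - (0.9)·-0.229) / (8.9) = -0.312
  w = (-7 - (2.7)·-2.004 - (1)·-0.312) / (7.7) = -0.166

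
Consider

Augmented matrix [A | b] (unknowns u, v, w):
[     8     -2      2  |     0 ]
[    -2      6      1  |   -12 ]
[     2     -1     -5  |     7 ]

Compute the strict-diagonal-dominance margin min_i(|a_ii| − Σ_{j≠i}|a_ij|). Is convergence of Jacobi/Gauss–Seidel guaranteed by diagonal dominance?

2

row 1: |8| − (2+2) = 4
row 2: |6| − (2+1) = 3
row 3: |-5| − (2+1) = 2
minimum over rows = 2 → strictly diagonally dominant (convergence guaranteed)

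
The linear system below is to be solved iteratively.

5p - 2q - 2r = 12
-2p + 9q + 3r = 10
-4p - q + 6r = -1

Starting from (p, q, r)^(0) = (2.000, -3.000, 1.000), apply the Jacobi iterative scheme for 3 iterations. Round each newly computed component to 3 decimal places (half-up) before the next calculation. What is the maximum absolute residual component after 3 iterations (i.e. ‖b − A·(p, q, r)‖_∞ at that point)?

2.753

Iteration 1:
  p = (12 - (-2)·-3.000 - (-2)·1.000) / (5) = 1.600
  q = (10 - (-2)·2.000 - (3)·1.000) / (9) = 1.222
  r = (-1 - (-4)·2.000 - (-1)·-3.000) / (6) = 0.667
Iteration 2:
  p = (12 - (-2)·1.222 - (-2)·0.667) / (5) = 3.156
  q = (10 - (-2)·1.600 - (3)·0.667) / (9) = 1.244
  r = (-1 - (-4)·1.600 - (-1)·1.222) / (6) = 1.104
Iteration 3:
  p = (12 - (-2)·1.244 - (-2)·1.104) / (5) = 3.339
  q = (10 - (-2)·3.156 - (3)·1.104) / (9) = 1.444
  r = (-1 - (-4)·3.156 - (-1)·1.244) / (6) = 2.145
Residual b − A·x = (2.483, -2.753, 0.930); ∞-norm = 2.753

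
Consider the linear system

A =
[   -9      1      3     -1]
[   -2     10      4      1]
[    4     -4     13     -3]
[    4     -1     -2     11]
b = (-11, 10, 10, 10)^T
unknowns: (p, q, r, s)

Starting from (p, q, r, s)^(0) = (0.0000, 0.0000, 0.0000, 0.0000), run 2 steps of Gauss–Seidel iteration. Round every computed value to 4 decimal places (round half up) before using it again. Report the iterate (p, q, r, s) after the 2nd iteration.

Iteration 1:
  p = (-11 - (1)·0.0000 - (3)·0.0000 - (-1)·0.0000) / (-9) = 1.2222
  q = (10 - (-2)·1.2222 - (4)·0.0000 - (1)·0.0000) / (10) = 1.2444
  r = (10 - (4)·1.2222 - (-4)·1.2444 - (-3)·0.0000) / (13) = 0.7761
  s = (10 - (4)·1.2222 - (-1)·1.2444 - (-2)·0.7761) / (11) = 0.7189
Iteration 2:
  p = (-11 - (1)·1.2444 - (3)·0.7761 - (-1)·0.7189) / (-9) = 1.5393
  q = (10 - (-2)·1.5393 - (4)·0.7761 - (1)·0.7189) / (10) = 0.9255
  r = (10 - (4)·1.5393 - (-4)·0.9255 - (-3)·0.7189) / (13) = 0.7463
  s = (10 - (4)·1.5393 - (-1)·0.9255 - (-2)·0.7463) / (11) = 0.5692

(1.5393, 0.9255, 0.7463, 0.5692)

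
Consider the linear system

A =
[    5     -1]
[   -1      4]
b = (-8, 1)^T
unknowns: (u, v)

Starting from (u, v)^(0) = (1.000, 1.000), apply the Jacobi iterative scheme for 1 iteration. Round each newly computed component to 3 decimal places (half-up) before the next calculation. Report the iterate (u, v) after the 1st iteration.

Iteration 1:
  u = (-8 - (-1)·1.000) / (5) = -1.400
  v = (1 - (-1)·1.000) / (4) = 0.500

(-1.400, 0.500)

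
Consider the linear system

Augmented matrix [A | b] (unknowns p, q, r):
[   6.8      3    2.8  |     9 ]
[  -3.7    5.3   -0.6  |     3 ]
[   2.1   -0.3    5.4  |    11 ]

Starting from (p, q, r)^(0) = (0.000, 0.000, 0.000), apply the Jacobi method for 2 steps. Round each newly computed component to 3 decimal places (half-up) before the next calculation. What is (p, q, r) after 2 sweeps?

(0.235, 1.721, 1.554)

Iteration 1:
  p = (9 - (3)·0.000 - (2.8)·0.000) / (6.8) = 1.324
  q = (3 - (-3.7)·0.000 - (-0.6)·0.000) / (5.3) = 0.566
  r = (11 - (2.1)·0.000 - (-0.3)·0.000) / (5.4) = 2.037
Iteration 2:
  p = (9 - (3)·0.566 - (2.8)·2.037) / (6.8) = 0.235
  q = (3 - (-3.7)·1.324 - (-0.6)·2.037) / (5.3) = 1.721
  r = (11 - (2.1)·1.324 - (-0.3)·0.566) / (5.4) = 1.554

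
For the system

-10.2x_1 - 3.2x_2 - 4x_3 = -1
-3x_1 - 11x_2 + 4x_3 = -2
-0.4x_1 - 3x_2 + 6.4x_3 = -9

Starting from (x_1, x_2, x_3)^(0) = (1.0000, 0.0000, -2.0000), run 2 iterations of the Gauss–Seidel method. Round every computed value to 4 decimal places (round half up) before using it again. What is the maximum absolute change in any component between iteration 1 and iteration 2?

Iteration 1:
  x_1 = (-1 - (-3.2)·0.0000 - (-4)·-2.0000) / (-10.2) = 0.8824
  x_2 = (-2 - (-3)·0.8824 - (4)·-2.0000) / (-11) = -0.7861
  x_3 = (-9 - (-0.4)·0.8824 - (-3)·-0.7861) / (6.4) = -1.7196
Iteration 2:
  x_1 = (-1 - (-3.2)·-0.7861 - (-4)·-1.7196) / (-10.2) = 1.0190
  x_2 = (-2 - (-3)·1.0190 - (4)·-1.7196) / (-11) = -0.7214
  x_3 = (-9 - (-0.4)·1.0190 - (-3)·-0.7214) / (6.4) = -1.6807
Change: (0.1366, 0.0647, 0.0389) → max |·| = 0.1366

0.1366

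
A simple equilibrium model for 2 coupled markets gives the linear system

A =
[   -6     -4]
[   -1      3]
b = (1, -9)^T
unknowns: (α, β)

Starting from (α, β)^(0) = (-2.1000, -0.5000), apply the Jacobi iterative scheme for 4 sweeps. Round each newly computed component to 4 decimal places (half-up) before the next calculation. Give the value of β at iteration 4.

-2.4012

Iteration 1:
  α = (1 - (-4)·-0.5000) / (-6) = 0.1667
  β = (-9 - (-1)·-2.1000) / (3) = -3.7000
Iteration 2:
  α = (1 - (-4)·-3.7000) / (-6) = 2.3000
  β = (-9 - (-1)·0.1667) / (3) = -2.9444
Iteration 3:
  α = (1 - (-4)·-2.9444) / (-6) = 1.7963
  β = (-9 - (-1)·2.3000) / (3) = -2.2333
Iteration 4:
  α = (1 - (-4)·-2.2333) / (-6) = 1.3222
  β = (-9 - (-1)·1.7963) / (3) = -2.4012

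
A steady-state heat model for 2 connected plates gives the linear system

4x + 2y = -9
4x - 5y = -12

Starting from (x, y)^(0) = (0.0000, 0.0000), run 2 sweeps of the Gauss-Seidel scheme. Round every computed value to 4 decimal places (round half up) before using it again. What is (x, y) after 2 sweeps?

(-2.5500, 0.3600)

Iteration 1:
  x = (-9 - (2)·0.0000) / (4) = -2.2500
  y = (-12 - (4)·-2.2500) / (-5) = 0.6000
Iteration 2:
  x = (-9 - (2)·0.6000) / (4) = -2.5500
  y = (-12 - (4)·-2.5500) / (-5) = 0.3600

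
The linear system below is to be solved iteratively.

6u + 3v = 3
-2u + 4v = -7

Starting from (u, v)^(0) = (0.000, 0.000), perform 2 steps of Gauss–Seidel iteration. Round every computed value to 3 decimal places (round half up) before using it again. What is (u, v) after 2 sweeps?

(1.250, -1.125)

Iteration 1:
  u = (3 - (3)·0.000) / (6) = 0.500
  v = (-7 - (-2)·0.500) / (4) = -1.500
Iteration 2:
  u = (3 - (3)·-1.500) / (6) = 1.250
  v = (-7 - (-2)·1.250) / (4) = -1.125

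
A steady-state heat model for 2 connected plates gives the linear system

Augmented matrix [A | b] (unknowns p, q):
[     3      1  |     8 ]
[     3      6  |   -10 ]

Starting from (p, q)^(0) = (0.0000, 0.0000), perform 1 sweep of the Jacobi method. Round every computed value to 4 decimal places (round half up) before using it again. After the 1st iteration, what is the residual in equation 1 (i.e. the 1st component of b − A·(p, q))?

Iteration 1:
  p = (8 - (1)·0.0000) / (3) = 2.6667
  q = (-10 - (3)·0.0000) / (6) = -1.6667
Residual b − A·x = (1.6666, -7.9999)

1.6666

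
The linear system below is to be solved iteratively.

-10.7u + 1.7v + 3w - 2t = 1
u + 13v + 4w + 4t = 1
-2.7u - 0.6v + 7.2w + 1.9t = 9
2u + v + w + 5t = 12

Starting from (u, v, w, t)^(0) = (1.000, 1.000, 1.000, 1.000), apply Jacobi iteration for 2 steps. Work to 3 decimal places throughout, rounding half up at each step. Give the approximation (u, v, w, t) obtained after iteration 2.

Iteration 1:
  u = (1 - (1.7)·1.000 - (3)·1.000 - (-2)·1.000) / (-10.7) = 0.159
  v = (1 - (1)·1.000 - (4)·1.000 - (4)·1.000) / (13) = -0.615
  w = (9 - (-2.7)·1.000 - (-0.6)·1.000 - (1.9)·1.000) / (7.2) = 1.444
  t = (12 - (2)·1.000 - (1)·1.000 - (1)·1.000) / (5) = 1.600
Iteration 2:
  u = (1 - (1.7)·-0.615 - (3)·1.444 - (-2)·1.600) / (-10.7) = -0.085
  v = (1 - (1)·0.159 - (4)·1.444 - (4)·1.600) / (13) = -0.872
  w = (9 - (-2.7)·0.159 - (-0.6)·-0.615 - (1.9)·1.600) / (7.2) = 0.836
  t = (12 - (2)·0.159 - (1)·-0.615 - (1)·1.444) / (5) = 2.171

(-0.085, -0.872, 0.836, 2.171)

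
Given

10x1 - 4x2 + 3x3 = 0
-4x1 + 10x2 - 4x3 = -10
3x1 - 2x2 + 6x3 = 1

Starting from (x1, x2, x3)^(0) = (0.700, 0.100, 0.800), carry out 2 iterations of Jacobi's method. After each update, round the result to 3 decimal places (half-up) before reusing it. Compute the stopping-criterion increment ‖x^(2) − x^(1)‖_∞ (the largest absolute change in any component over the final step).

Iteration 1:
  x1 = (0 - (-4)·0.100 - (3)·0.800) / (10) = -0.200
  x2 = (-10 - (-4)·0.700 - (-4)·0.800) / (10) = -0.400
  x3 = (1 - (3)·0.700 - (-2)·0.100) / (6) = -0.150
Iteration 2:
  x1 = (0 - (-4)·-0.400 - (3)·-0.150) / (10) = -0.115
  x2 = (-10 - (-4)·-0.200 - (-4)·-0.150) / (10) = -1.140
  x3 = (1 - (3)·-0.200 - (-2)·-0.400) / (6) = 0.133
Change: (0.085, -0.740, 0.283) → max |·| = 0.740

0.740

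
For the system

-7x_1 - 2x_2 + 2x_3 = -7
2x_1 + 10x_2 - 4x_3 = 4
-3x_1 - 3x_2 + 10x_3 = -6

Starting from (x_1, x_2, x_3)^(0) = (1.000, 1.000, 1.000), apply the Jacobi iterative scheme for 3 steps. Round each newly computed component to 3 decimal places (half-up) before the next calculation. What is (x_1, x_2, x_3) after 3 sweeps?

Iteration 1:
  x_1 = (-7 - (-2)·1.000 - (2)·1.000) / (-7) = 1.000
  x_2 = (4 - (2)·1.000 - (-4)·1.000) / (10) = 0.600
  x_3 = (-6 - (-3)·1.000 - (-3)·1.000) / (10) = 0.000
Iteration 2:
  x_1 = (-7 - (-2)·0.600 - (2)·0.000) / (-7) = 0.829
  x_2 = (4 - (2)·1.000 - (-4)·0.000) / (10) = 0.200
  x_3 = (-6 - (-3)·1.000 - (-3)·0.600) / (10) = -0.120
Iteration 3:
  x_1 = (-7 - (-2)·0.200 - (2)·-0.120) / (-7) = 0.909
  x_2 = (4 - (2)·0.829 - (-4)·-0.120) / (10) = 0.186
  x_3 = (-6 - (-3)·0.829 - (-3)·0.200) / (10) = -0.291

(0.909, 0.186, -0.291)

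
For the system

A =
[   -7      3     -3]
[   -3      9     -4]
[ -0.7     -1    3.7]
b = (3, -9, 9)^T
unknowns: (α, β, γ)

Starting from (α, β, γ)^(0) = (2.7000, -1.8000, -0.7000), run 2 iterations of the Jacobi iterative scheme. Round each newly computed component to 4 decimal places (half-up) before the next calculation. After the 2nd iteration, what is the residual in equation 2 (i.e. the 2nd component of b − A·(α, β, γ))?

Iteration 1:
  α = (3 - (3)·-1.8000 - (-3)·-0.7000) / (-7) = -0.9000
  β = (-9 - (-3)·2.7000 - (-4)·-0.7000) / (9) = -0.4111
  γ = (9 - (-0.7)·2.7000 - (-1)·-1.8000) / (3.7) = 2.4568
Iteration 2:
  α = (3 - (3)·-0.4111 - (-3)·2.4568) / (-7) = -1.6577
  β = (-9 - (-3)·-0.9000 - (-4)·2.4568) / (9) = -0.2081
  γ = (9 - (-0.7)·-0.9000 - (-1)·-0.4111) / (3.7) = 2.1511
Residual b − A·x = (-1.5263, -3.4958, -0.3276)

-3.4958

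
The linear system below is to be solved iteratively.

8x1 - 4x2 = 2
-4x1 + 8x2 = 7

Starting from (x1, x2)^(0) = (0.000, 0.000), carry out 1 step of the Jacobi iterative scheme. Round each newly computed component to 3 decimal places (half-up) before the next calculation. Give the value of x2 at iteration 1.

Iteration 1:
  x1 = (2 - (-4)·0.000) / (8) = 0.250
  x2 = (7 - (-4)·0.000) / (8) = 0.875

0.875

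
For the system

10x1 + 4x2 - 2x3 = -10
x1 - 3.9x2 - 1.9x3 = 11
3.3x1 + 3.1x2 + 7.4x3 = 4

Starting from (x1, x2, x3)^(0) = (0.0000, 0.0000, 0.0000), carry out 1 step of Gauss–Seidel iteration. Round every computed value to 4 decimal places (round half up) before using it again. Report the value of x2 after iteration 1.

-3.0769

Iteration 1:
  x1 = (-10 - (4)·0.0000 - (-2)·0.0000) / (10) = -1.0000
  x2 = (11 - (1)·-1.0000 - (-1.9)·0.0000) / (-3.9) = -3.0769
  x3 = (4 - (3.3)·-1.0000 - (3.1)·-3.0769) / (7.4) = 2.2755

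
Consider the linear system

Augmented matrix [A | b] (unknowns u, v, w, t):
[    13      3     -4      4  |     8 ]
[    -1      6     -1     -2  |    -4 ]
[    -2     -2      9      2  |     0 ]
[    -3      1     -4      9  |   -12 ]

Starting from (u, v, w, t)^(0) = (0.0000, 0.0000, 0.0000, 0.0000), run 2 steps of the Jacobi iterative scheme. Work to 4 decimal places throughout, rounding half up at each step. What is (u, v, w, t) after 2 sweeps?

(1.1795, -1.0085, 0.2849, -1.0541)

Iteration 1:
  u = (8 - (3)·0.0000 - (-4)·0.0000 - (4)·0.0000) / (13) = 0.6154
  v = (-4 - (-1)·0.0000 - (-1)·0.0000 - (-2)·0.0000) / (6) = -0.6667
  w = (0 - (-2)·0.0000 - (-2)·0.0000 - (2)·0.0000) / (9) = 0.0000
  t = (-12 - (-3)·0.0000 - (1)·0.0000 - (-4)·0.0000) / (9) = -1.3333
Iteration 2:
  u = (8 - (3)·-0.6667 - (-4)·0.0000 - (4)·-1.3333) / (13) = 1.1795
  v = (-4 - (-1)·0.6154 - (-1)·0.0000 - (-2)·-1.3333) / (6) = -1.0085
  w = (0 - (-2)·0.6154 - (-2)·-0.6667 - (2)·-1.3333) / (9) = 0.2849
  t = (-12 - (-3)·0.6154 - (1)·-0.6667 - (-4)·0.0000) / (9) = -1.0541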